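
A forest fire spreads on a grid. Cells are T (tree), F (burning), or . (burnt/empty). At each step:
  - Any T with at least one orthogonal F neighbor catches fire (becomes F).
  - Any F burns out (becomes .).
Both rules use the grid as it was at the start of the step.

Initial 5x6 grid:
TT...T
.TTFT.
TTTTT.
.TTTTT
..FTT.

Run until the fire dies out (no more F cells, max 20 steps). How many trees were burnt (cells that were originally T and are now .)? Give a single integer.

Step 1: +5 fires, +2 burnt (F count now 5)
Step 2: +6 fires, +5 burnt (F count now 6)
Step 3: +3 fires, +6 burnt (F count now 3)
Step 4: +3 fires, +3 burnt (F count now 3)
Step 5: +0 fires, +3 burnt (F count now 0)
Fire out after step 5
Initially T: 18, now '.': 29
Total burnt (originally-T cells now '.'): 17

Answer: 17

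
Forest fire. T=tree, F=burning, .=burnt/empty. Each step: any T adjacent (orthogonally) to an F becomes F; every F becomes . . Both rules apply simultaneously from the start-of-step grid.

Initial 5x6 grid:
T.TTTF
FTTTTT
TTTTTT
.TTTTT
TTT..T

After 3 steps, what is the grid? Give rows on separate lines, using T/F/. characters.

Step 1: 5 trees catch fire, 2 burn out
  F.TTF.
  .FTTTF
  FTTTTT
  .TTTTT
  TTT..T
Step 2: 5 trees catch fire, 5 burn out
  ..TF..
  ..FTF.
  .FTTTF
  .TTTTT
  TTT..T
Step 3: 6 trees catch fire, 5 burn out
  ..F...
  ...F..
  ..FTF.
  .FTTTF
  TTT..T

..F...
...F..
..FTF.
.FTTTF
TTT..T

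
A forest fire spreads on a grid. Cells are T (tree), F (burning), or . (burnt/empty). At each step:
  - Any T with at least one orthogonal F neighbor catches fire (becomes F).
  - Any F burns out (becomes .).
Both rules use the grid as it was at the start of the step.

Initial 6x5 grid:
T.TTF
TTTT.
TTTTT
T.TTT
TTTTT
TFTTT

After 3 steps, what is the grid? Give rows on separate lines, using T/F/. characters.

Step 1: 4 trees catch fire, 2 burn out
  T.TF.
  TTTT.
  TTTTT
  T.TTT
  TFTTT
  F.FTT
Step 2: 5 trees catch fire, 4 burn out
  T.F..
  TTTF.
  TTTTT
  T.TTT
  F.FTT
  ...FT
Step 3: 6 trees catch fire, 5 burn out
  T....
  TTF..
  TTTFT
  F.FTT
  ...FT
  ....F

T....
TTF..
TTTFT
F.FTT
...FT
....F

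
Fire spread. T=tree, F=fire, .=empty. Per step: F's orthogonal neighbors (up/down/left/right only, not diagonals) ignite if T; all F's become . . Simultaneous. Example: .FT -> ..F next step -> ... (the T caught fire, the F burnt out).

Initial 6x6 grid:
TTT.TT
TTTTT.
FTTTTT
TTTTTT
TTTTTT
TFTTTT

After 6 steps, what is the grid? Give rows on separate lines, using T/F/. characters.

Step 1: 6 trees catch fire, 2 burn out
  TTT.TT
  FTTTT.
  .FTTTT
  FTTTTT
  TFTTTT
  F.FTTT
Step 2: 7 trees catch fire, 6 burn out
  FTT.TT
  .FTTT.
  ..FTTT
  .FTTTT
  F.FTTT
  ...FTT
Step 3: 6 trees catch fire, 7 burn out
  .FT.TT
  ..FTT.
  ...FTT
  ..FTTT
  ...FTT
  ....FT
Step 4: 6 trees catch fire, 6 burn out
  ..F.TT
  ...FT.
  ....FT
  ...FTT
  ....FT
  .....F
Step 5: 4 trees catch fire, 6 burn out
  ....TT
  ....F.
  .....F
  ....FT
  .....F
  ......
Step 6: 2 trees catch fire, 4 burn out
  ....FT
  ......
  ......
  .....F
  ......
  ......

....FT
......
......
.....F
......
......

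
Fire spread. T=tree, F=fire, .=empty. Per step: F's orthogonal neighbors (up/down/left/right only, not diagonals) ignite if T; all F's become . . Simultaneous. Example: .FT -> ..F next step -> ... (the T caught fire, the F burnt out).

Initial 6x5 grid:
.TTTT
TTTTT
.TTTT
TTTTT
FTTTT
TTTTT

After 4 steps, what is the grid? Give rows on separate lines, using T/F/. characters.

Step 1: 3 trees catch fire, 1 burn out
  .TTTT
  TTTTT
  .TTTT
  FTTTT
  .FTTT
  FTTTT
Step 2: 3 trees catch fire, 3 burn out
  .TTTT
  TTTTT
  .TTTT
  .FTTT
  ..FTT
  .FTTT
Step 3: 4 trees catch fire, 3 burn out
  .TTTT
  TTTTT
  .FTTT
  ..FTT
  ...FT
  ..FTT
Step 4: 5 trees catch fire, 4 burn out
  .TTTT
  TFTTT
  ..FTT
  ...FT
  ....F
  ...FT

.TTTT
TFTTT
..FTT
...FT
....F
...FT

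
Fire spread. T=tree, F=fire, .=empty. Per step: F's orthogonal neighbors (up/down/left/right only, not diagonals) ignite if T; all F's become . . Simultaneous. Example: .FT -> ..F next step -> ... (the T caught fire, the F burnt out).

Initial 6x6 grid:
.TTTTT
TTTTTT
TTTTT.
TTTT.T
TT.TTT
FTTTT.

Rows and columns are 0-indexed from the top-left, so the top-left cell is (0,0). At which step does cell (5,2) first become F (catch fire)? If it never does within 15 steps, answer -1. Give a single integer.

Step 1: cell (5,2)='T' (+2 fires, +1 burnt)
Step 2: cell (5,2)='F' (+3 fires, +2 burnt)
  -> target ignites at step 2
Step 3: cell (5,2)='.' (+3 fires, +3 burnt)
Step 4: cell (5,2)='.' (+5 fires, +3 burnt)
Step 5: cell (5,2)='.' (+4 fires, +5 burnt)
Step 6: cell (5,2)='.' (+4 fires, +4 burnt)
Step 7: cell (5,2)='.' (+4 fires, +4 burnt)
Step 8: cell (5,2)='.' (+2 fires, +4 burnt)
Step 9: cell (5,2)='.' (+2 fires, +2 burnt)
Step 10: cell (5,2)='.' (+1 fires, +2 burnt)
Step 11: cell (5,2)='.' (+0 fires, +1 burnt)
  fire out at step 11

2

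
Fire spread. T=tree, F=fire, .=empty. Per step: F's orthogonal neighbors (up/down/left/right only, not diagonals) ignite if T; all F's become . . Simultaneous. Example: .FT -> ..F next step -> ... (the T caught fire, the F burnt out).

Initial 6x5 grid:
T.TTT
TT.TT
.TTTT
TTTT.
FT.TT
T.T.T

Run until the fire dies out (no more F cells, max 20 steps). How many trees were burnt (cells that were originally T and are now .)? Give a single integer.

Answer: 21

Derivation:
Step 1: +3 fires, +1 burnt (F count now 3)
Step 2: +1 fires, +3 burnt (F count now 1)
Step 3: +2 fires, +1 burnt (F count now 2)
Step 4: +3 fires, +2 burnt (F count now 3)
Step 5: +3 fires, +3 burnt (F count now 3)
Step 6: +4 fires, +3 burnt (F count now 4)
Step 7: +3 fires, +4 burnt (F count now 3)
Step 8: +2 fires, +3 burnt (F count now 2)
Step 9: +0 fires, +2 burnt (F count now 0)
Fire out after step 9
Initially T: 22, now '.': 29
Total burnt (originally-T cells now '.'): 21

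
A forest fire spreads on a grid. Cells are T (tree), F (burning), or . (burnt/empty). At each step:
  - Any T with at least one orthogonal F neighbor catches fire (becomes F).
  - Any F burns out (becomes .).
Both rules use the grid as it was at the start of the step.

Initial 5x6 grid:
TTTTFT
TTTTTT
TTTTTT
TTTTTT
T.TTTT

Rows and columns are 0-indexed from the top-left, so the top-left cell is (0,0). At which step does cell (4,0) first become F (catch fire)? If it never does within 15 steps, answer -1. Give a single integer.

Step 1: cell (4,0)='T' (+3 fires, +1 burnt)
Step 2: cell (4,0)='T' (+4 fires, +3 burnt)
Step 3: cell (4,0)='T' (+5 fires, +4 burnt)
Step 4: cell (4,0)='T' (+6 fires, +5 burnt)
Step 5: cell (4,0)='T' (+5 fires, +6 burnt)
Step 6: cell (4,0)='T' (+3 fires, +5 burnt)
Step 7: cell (4,0)='T' (+1 fires, +3 burnt)
Step 8: cell (4,0)='F' (+1 fires, +1 burnt)
  -> target ignites at step 8
Step 9: cell (4,0)='.' (+0 fires, +1 burnt)
  fire out at step 9

8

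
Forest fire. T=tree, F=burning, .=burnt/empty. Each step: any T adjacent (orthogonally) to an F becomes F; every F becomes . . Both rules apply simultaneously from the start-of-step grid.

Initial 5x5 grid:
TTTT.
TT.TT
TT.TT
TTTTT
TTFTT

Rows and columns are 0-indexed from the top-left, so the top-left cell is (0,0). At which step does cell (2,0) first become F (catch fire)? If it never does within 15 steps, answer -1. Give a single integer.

Step 1: cell (2,0)='T' (+3 fires, +1 burnt)
Step 2: cell (2,0)='T' (+4 fires, +3 burnt)
Step 3: cell (2,0)='T' (+4 fires, +4 burnt)
Step 4: cell (2,0)='F' (+4 fires, +4 burnt)
  -> target ignites at step 4
Step 5: cell (2,0)='.' (+4 fires, +4 burnt)
Step 6: cell (2,0)='.' (+2 fires, +4 burnt)
Step 7: cell (2,0)='.' (+0 fires, +2 burnt)
  fire out at step 7

4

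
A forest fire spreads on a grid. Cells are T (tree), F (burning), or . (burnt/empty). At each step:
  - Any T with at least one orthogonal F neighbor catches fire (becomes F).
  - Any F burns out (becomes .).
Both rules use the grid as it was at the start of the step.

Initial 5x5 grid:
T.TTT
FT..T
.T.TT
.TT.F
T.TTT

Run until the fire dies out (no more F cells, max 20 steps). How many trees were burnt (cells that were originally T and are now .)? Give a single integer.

Step 1: +4 fires, +2 burnt (F count now 4)
Step 2: +4 fires, +4 burnt (F count now 4)
Step 3: +3 fires, +4 burnt (F count now 3)
Step 4: +2 fires, +3 burnt (F count now 2)
Step 5: +1 fires, +2 burnt (F count now 1)
Step 6: +0 fires, +1 burnt (F count now 0)
Fire out after step 6
Initially T: 15, now '.': 24
Total burnt (originally-T cells now '.'): 14

Answer: 14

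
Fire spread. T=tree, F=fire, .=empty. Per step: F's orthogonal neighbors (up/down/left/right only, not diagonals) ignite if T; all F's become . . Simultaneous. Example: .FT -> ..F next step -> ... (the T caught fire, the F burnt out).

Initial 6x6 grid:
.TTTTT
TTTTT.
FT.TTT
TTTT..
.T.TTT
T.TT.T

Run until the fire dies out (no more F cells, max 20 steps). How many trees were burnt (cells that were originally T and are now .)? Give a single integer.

Step 1: +3 fires, +1 burnt (F count now 3)
Step 2: +2 fires, +3 burnt (F count now 2)
Step 3: +4 fires, +2 burnt (F count now 4)
Step 4: +3 fires, +4 burnt (F count now 3)
Step 5: +4 fires, +3 burnt (F count now 4)
Step 6: +4 fires, +4 burnt (F count now 4)
Step 7: +4 fires, +4 burnt (F count now 4)
Step 8: +1 fires, +4 burnt (F count now 1)
Step 9: +0 fires, +1 burnt (F count now 0)
Fire out after step 9
Initially T: 26, now '.': 35
Total burnt (originally-T cells now '.'): 25

Answer: 25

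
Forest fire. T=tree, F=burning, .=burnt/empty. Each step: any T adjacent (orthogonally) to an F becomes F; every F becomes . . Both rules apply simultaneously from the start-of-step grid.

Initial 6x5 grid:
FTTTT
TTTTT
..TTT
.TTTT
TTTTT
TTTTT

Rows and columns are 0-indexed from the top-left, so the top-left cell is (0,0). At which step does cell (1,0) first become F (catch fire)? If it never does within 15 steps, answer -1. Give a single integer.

Step 1: cell (1,0)='F' (+2 fires, +1 burnt)
  -> target ignites at step 1
Step 2: cell (1,0)='.' (+2 fires, +2 burnt)
Step 3: cell (1,0)='.' (+2 fires, +2 burnt)
Step 4: cell (1,0)='.' (+3 fires, +2 burnt)
Step 5: cell (1,0)='.' (+3 fires, +3 burnt)
Step 6: cell (1,0)='.' (+4 fires, +3 burnt)
Step 7: cell (1,0)='.' (+4 fires, +4 burnt)
Step 8: cell (1,0)='.' (+4 fires, +4 burnt)
Step 9: cell (1,0)='.' (+2 fires, +4 burnt)
Step 10: cell (1,0)='.' (+0 fires, +2 burnt)
  fire out at step 10

1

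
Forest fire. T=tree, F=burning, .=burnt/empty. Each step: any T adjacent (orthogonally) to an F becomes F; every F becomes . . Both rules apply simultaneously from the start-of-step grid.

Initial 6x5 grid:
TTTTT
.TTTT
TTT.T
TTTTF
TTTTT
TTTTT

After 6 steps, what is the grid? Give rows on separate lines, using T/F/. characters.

Step 1: 3 trees catch fire, 1 burn out
  TTTTT
  .TTTT
  TTT.F
  TTTF.
  TTTTF
  TTTTT
Step 2: 4 trees catch fire, 3 burn out
  TTTTT
  .TTTF
  TTT..
  TTF..
  TTTF.
  TTTTF
Step 3: 6 trees catch fire, 4 burn out
  TTTTF
  .TTF.
  TTF..
  TF...
  TTF..
  TTTF.
Step 4: 6 trees catch fire, 6 burn out
  TTTF.
  .TF..
  TF...
  F....
  TF...
  TTF..
Step 5: 5 trees catch fire, 6 burn out
  TTF..
  .F...
  F....
  .....
  F....
  TF...
Step 6: 2 trees catch fire, 5 burn out
  TF...
  .....
  .....
  .....
  .....
  F....

TF...
.....
.....
.....
.....
F....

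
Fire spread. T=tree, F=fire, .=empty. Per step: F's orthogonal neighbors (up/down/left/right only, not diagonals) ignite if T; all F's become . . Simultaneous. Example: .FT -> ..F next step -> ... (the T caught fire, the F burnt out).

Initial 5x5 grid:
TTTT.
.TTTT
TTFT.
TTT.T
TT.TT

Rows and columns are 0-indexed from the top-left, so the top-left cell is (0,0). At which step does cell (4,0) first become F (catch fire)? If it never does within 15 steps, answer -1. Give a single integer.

Step 1: cell (4,0)='T' (+4 fires, +1 burnt)
Step 2: cell (4,0)='T' (+5 fires, +4 burnt)
Step 3: cell (4,0)='T' (+5 fires, +5 burnt)
Step 4: cell (4,0)='F' (+2 fires, +5 burnt)
  -> target ignites at step 4
Step 5: cell (4,0)='.' (+0 fires, +2 burnt)
  fire out at step 5

4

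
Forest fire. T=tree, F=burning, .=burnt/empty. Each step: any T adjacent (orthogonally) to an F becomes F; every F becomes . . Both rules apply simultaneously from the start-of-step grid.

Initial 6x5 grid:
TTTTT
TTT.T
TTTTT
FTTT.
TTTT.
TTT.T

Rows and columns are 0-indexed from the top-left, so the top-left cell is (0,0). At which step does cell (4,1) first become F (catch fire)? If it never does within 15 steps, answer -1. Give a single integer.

Step 1: cell (4,1)='T' (+3 fires, +1 burnt)
Step 2: cell (4,1)='F' (+5 fires, +3 burnt)
  -> target ignites at step 2
Step 3: cell (4,1)='.' (+6 fires, +5 burnt)
Step 4: cell (4,1)='.' (+5 fires, +6 burnt)
Step 5: cell (4,1)='.' (+2 fires, +5 burnt)
Step 6: cell (4,1)='.' (+2 fires, +2 burnt)
Step 7: cell (4,1)='.' (+1 fires, +2 burnt)
Step 8: cell (4,1)='.' (+0 fires, +1 burnt)
  fire out at step 8

2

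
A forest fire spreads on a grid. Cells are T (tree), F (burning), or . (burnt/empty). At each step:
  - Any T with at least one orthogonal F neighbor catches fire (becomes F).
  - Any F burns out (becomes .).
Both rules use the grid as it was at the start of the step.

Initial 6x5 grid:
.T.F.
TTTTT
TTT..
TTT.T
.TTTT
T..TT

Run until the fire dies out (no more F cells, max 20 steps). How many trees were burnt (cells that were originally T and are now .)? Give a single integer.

Answer: 19

Derivation:
Step 1: +1 fires, +1 burnt (F count now 1)
Step 2: +2 fires, +1 burnt (F count now 2)
Step 3: +2 fires, +2 burnt (F count now 2)
Step 4: +4 fires, +2 burnt (F count now 4)
Step 5: +3 fires, +4 burnt (F count now 3)
Step 6: +3 fires, +3 burnt (F count now 3)
Step 7: +2 fires, +3 burnt (F count now 2)
Step 8: +2 fires, +2 burnt (F count now 2)
Step 9: +0 fires, +2 burnt (F count now 0)
Fire out after step 9
Initially T: 20, now '.': 29
Total burnt (originally-T cells now '.'): 19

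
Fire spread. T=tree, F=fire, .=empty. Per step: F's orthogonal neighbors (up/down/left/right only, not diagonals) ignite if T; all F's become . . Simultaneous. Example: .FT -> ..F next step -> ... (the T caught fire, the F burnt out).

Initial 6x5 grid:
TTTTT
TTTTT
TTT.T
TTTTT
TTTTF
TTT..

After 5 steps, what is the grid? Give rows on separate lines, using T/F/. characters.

Step 1: 2 trees catch fire, 1 burn out
  TTTTT
  TTTTT
  TTT.T
  TTTTF
  TTTF.
  TTT..
Step 2: 3 trees catch fire, 2 burn out
  TTTTT
  TTTTT
  TTT.F
  TTTF.
  TTF..
  TTT..
Step 3: 4 trees catch fire, 3 burn out
  TTTTT
  TTTTF
  TTT..
  TTF..
  TF...
  TTF..
Step 4: 6 trees catch fire, 4 burn out
  TTTTF
  TTTF.
  TTF..
  TF...
  F....
  TF...
Step 5: 5 trees catch fire, 6 burn out
  TTTF.
  TTF..
  TF...
  F....
  .....
  F....

TTTF.
TTF..
TF...
F....
.....
F....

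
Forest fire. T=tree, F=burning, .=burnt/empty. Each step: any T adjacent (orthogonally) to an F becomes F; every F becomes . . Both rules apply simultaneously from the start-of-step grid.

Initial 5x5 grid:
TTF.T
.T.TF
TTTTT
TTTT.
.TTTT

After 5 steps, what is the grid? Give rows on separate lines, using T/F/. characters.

Step 1: 4 trees catch fire, 2 burn out
  TF..F
  .T.F.
  TTTTF
  TTTT.
  .TTTT
Step 2: 3 trees catch fire, 4 burn out
  F....
  .F...
  TTTF.
  TTTT.
  .TTTT
Step 3: 3 trees catch fire, 3 burn out
  .....
  .....
  TFF..
  TTTF.
  .TTTT
Step 4: 4 trees catch fire, 3 burn out
  .....
  .....
  F....
  TFF..
  .TTFT
Step 5: 4 trees catch fire, 4 burn out
  .....
  .....
  .....
  F....
  .FF.F

.....
.....
.....
F....
.FF.F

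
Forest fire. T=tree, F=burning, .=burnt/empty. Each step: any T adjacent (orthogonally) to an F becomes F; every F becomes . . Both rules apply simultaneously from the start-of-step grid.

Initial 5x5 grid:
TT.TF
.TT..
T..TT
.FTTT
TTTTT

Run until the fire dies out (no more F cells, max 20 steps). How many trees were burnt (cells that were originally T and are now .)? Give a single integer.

Answer: 11

Derivation:
Step 1: +3 fires, +2 burnt (F count now 3)
Step 2: +3 fires, +3 burnt (F count now 3)
Step 3: +3 fires, +3 burnt (F count now 3)
Step 4: +2 fires, +3 burnt (F count now 2)
Step 5: +0 fires, +2 burnt (F count now 0)
Fire out after step 5
Initially T: 16, now '.': 20
Total burnt (originally-T cells now '.'): 11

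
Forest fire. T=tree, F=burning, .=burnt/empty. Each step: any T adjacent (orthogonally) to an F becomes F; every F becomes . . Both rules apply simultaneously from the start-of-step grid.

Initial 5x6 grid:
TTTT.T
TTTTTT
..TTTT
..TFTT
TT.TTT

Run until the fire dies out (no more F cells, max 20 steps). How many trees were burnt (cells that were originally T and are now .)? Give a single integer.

Answer: 21

Derivation:
Step 1: +4 fires, +1 burnt (F count now 4)
Step 2: +5 fires, +4 burnt (F count now 5)
Step 3: +5 fires, +5 burnt (F count now 5)
Step 4: +3 fires, +5 burnt (F count now 3)
Step 5: +3 fires, +3 burnt (F count now 3)
Step 6: +1 fires, +3 burnt (F count now 1)
Step 7: +0 fires, +1 burnt (F count now 0)
Fire out after step 7
Initially T: 23, now '.': 28
Total burnt (originally-T cells now '.'): 21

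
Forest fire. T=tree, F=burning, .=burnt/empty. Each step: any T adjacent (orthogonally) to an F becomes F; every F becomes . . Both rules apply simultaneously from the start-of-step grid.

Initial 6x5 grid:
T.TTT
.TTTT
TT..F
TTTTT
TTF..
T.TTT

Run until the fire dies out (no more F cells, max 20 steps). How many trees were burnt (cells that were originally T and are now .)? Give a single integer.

Answer: 20

Derivation:
Step 1: +5 fires, +2 burnt (F count now 5)
Step 2: +6 fires, +5 burnt (F count now 6)
Step 3: +6 fires, +6 burnt (F count now 6)
Step 4: +3 fires, +6 burnt (F count now 3)
Step 5: +0 fires, +3 burnt (F count now 0)
Fire out after step 5
Initially T: 21, now '.': 29
Total burnt (originally-T cells now '.'): 20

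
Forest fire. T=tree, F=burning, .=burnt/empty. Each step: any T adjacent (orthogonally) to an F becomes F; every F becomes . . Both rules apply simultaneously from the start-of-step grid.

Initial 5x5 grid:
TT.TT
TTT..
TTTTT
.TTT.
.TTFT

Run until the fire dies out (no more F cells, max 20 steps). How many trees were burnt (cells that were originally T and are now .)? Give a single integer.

Step 1: +3 fires, +1 burnt (F count now 3)
Step 2: +3 fires, +3 burnt (F count now 3)
Step 3: +3 fires, +3 burnt (F count now 3)
Step 4: +2 fires, +3 burnt (F count now 2)
Step 5: +2 fires, +2 burnt (F count now 2)
Step 6: +2 fires, +2 burnt (F count now 2)
Step 7: +1 fires, +2 burnt (F count now 1)
Step 8: +0 fires, +1 burnt (F count now 0)
Fire out after step 8
Initially T: 18, now '.': 23
Total burnt (originally-T cells now '.'): 16

Answer: 16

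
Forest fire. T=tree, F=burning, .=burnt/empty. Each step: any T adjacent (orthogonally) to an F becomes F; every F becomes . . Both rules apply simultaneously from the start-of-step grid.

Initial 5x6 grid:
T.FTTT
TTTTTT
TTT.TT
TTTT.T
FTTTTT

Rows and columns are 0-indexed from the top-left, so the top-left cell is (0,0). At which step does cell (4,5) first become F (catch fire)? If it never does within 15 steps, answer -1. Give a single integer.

Step 1: cell (4,5)='T' (+4 fires, +2 burnt)
Step 2: cell (4,5)='T' (+7 fires, +4 burnt)
Step 3: cell (4,5)='T' (+6 fires, +7 burnt)
Step 4: cell (4,5)='T' (+5 fires, +6 burnt)
Step 5: cell (4,5)='F' (+2 fires, +5 burnt)
  -> target ignites at step 5
Step 6: cell (4,5)='.' (+1 fires, +2 burnt)
Step 7: cell (4,5)='.' (+0 fires, +1 burnt)
  fire out at step 7

5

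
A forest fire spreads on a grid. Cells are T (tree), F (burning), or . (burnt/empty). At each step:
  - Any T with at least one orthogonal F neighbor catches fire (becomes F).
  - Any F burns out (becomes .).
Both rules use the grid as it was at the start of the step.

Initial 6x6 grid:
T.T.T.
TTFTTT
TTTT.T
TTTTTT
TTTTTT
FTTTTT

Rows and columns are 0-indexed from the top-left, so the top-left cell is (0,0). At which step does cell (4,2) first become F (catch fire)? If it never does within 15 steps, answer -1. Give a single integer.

Step 1: cell (4,2)='T' (+6 fires, +2 burnt)
Step 2: cell (4,2)='T' (+8 fires, +6 burnt)
Step 3: cell (4,2)='F' (+8 fires, +8 burnt)
  -> target ignites at step 3
Step 4: cell (4,2)='.' (+4 fires, +8 burnt)
Step 5: cell (4,2)='.' (+3 fires, +4 burnt)
Step 6: cell (4,2)='.' (+1 fires, +3 burnt)
Step 7: cell (4,2)='.' (+0 fires, +1 burnt)
  fire out at step 7

3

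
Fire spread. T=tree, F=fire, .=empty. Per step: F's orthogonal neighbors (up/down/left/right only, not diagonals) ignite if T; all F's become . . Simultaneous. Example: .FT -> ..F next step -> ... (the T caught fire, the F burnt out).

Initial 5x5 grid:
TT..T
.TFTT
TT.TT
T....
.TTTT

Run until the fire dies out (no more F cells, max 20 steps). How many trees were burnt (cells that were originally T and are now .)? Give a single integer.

Step 1: +2 fires, +1 burnt (F count now 2)
Step 2: +4 fires, +2 burnt (F count now 4)
Step 3: +4 fires, +4 burnt (F count now 4)
Step 4: +1 fires, +4 burnt (F count now 1)
Step 5: +0 fires, +1 burnt (F count now 0)
Fire out after step 5
Initially T: 15, now '.': 21
Total burnt (originally-T cells now '.'): 11

Answer: 11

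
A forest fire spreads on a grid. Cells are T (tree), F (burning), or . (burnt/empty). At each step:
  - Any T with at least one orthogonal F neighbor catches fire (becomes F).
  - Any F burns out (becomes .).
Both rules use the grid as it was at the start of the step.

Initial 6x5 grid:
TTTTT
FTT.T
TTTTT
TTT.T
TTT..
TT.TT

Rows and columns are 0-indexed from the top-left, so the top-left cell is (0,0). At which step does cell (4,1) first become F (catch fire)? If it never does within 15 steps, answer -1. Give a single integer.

Step 1: cell (4,1)='T' (+3 fires, +1 burnt)
Step 2: cell (4,1)='T' (+4 fires, +3 burnt)
Step 3: cell (4,1)='T' (+4 fires, +4 burnt)
Step 4: cell (4,1)='F' (+5 fires, +4 burnt)
  -> target ignites at step 4
Step 5: cell (4,1)='.' (+4 fires, +5 burnt)
Step 6: cell (4,1)='.' (+2 fires, +4 burnt)
Step 7: cell (4,1)='.' (+0 fires, +2 burnt)
  fire out at step 7

4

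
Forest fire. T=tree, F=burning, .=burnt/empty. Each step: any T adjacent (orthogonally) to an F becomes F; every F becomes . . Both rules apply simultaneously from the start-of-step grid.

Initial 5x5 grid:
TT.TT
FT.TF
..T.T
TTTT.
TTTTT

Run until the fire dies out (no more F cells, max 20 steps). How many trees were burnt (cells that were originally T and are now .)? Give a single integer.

Answer: 7

Derivation:
Step 1: +5 fires, +2 burnt (F count now 5)
Step 2: +2 fires, +5 burnt (F count now 2)
Step 3: +0 fires, +2 burnt (F count now 0)
Fire out after step 3
Initially T: 17, now '.': 15
Total burnt (originally-T cells now '.'): 7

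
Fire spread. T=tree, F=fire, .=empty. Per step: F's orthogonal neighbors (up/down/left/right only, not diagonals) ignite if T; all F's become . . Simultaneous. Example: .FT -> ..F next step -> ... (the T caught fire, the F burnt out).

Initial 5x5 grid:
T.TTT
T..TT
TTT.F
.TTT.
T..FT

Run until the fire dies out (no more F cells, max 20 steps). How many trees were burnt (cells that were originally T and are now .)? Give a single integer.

Answer: 14

Derivation:
Step 1: +3 fires, +2 burnt (F count now 3)
Step 2: +3 fires, +3 burnt (F count now 3)
Step 3: +3 fires, +3 burnt (F count now 3)
Step 4: +2 fires, +3 burnt (F count now 2)
Step 5: +1 fires, +2 burnt (F count now 1)
Step 6: +1 fires, +1 burnt (F count now 1)
Step 7: +1 fires, +1 burnt (F count now 1)
Step 8: +0 fires, +1 burnt (F count now 0)
Fire out after step 8
Initially T: 15, now '.': 24
Total burnt (originally-T cells now '.'): 14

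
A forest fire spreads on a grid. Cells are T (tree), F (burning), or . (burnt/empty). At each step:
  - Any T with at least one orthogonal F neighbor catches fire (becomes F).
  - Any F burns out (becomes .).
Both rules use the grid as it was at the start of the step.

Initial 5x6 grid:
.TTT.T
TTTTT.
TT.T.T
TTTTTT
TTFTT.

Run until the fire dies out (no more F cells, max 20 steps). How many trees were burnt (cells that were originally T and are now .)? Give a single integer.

Step 1: +3 fires, +1 burnt (F count now 3)
Step 2: +4 fires, +3 burnt (F count now 4)
Step 3: +4 fires, +4 burnt (F count now 4)
Step 4: +4 fires, +4 burnt (F count now 4)
Step 5: +6 fires, +4 burnt (F count now 6)
Step 6: +1 fires, +6 burnt (F count now 1)
Step 7: +0 fires, +1 burnt (F count now 0)
Fire out after step 7
Initially T: 23, now '.': 29
Total burnt (originally-T cells now '.'): 22

Answer: 22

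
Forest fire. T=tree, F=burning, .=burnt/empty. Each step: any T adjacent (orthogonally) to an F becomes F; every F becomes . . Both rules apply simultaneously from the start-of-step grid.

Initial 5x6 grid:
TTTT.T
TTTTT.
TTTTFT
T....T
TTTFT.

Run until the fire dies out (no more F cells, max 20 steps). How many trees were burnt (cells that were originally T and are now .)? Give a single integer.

Answer: 20

Derivation:
Step 1: +5 fires, +2 burnt (F count now 5)
Step 2: +4 fires, +5 burnt (F count now 4)
Step 3: +4 fires, +4 burnt (F count now 4)
Step 4: +4 fires, +4 burnt (F count now 4)
Step 5: +2 fires, +4 burnt (F count now 2)
Step 6: +1 fires, +2 burnt (F count now 1)
Step 7: +0 fires, +1 burnt (F count now 0)
Fire out after step 7
Initially T: 21, now '.': 29
Total burnt (originally-T cells now '.'): 20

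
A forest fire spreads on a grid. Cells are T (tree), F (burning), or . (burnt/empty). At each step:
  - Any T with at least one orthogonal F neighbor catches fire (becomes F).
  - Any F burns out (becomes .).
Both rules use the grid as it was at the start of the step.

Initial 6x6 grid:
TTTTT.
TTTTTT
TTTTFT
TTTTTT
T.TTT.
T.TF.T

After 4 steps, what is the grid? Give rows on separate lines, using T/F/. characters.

Step 1: 6 trees catch fire, 2 burn out
  TTTTT.
  TTTTFT
  TTTF.F
  TTTTFT
  T.TFT.
  T.F..T
Step 2: 8 trees catch fire, 6 burn out
  TTTTF.
  TTTF.F
  TTF...
  TTTF.F
  T.F.F.
  T....T
Step 3: 4 trees catch fire, 8 burn out
  TTTF..
  TTF...
  TF....
  TTF...
  T.....
  T....T
Step 4: 4 trees catch fire, 4 burn out
  TTF...
  TF....
  F.....
  TF....
  T.....
  T....T

TTF...
TF....
F.....
TF....
T.....
T....T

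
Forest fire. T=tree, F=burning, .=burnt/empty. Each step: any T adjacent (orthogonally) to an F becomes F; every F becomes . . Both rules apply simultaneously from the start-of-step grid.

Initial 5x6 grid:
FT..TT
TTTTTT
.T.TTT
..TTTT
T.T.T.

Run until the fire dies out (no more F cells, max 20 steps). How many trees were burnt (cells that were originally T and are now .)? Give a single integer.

Answer: 19

Derivation:
Step 1: +2 fires, +1 burnt (F count now 2)
Step 2: +1 fires, +2 burnt (F count now 1)
Step 3: +2 fires, +1 burnt (F count now 2)
Step 4: +1 fires, +2 burnt (F count now 1)
Step 5: +2 fires, +1 burnt (F count now 2)
Step 6: +4 fires, +2 burnt (F count now 4)
Step 7: +4 fires, +4 burnt (F count now 4)
Step 8: +3 fires, +4 burnt (F count now 3)
Step 9: +0 fires, +3 burnt (F count now 0)
Fire out after step 9
Initially T: 20, now '.': 29
Total burnt (originally-T cells now '.'): 19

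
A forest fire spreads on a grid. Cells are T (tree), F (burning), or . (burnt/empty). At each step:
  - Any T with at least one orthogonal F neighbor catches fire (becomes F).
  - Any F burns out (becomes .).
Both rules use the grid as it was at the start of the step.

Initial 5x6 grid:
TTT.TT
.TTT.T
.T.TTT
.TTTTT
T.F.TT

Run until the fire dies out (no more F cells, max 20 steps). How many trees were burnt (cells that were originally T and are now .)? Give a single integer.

Answer: 20

Derivation:
Step 1: +1 fires, +1 burnt (F count now 1)
Step 2: +2 fires, +1 burnt (F count now 2)
Step 3: +3 fires, +2 burnt (F count now 3)
Step 4: +5 fires, +3 burnt (F count now 5)
Step 5: +4 fires, +5 burnt (F count now 4)
Step 6: +3 fires, +4 burnt (F count now 3)
Step 7: +1 fires, +3 burnt (F count now 1)
Step 8: +1 fires, +1 burnt (F count now 1)
Step 9: +0 fires, +1 burnt (F count now 0)
Fire out after step 9
Initially T: 21, now '.': 29
Total burnt (originally-T cells now '.'): 20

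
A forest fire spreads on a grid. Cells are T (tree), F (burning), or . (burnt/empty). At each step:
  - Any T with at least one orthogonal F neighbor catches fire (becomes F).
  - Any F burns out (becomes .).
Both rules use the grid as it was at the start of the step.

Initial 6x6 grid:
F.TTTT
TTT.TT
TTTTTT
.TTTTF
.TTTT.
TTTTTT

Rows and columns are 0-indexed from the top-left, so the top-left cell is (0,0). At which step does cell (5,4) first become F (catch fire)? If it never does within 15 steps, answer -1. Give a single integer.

Step 1: cell (5,4)='T' (+3 fires, +2 burnt)
Step 2: cell (5,4)='T' (+6 fires, +3 burnt)
Step 3: cell (5,4)='F' (+8 fires, +6 burnt)
  -> target ignites at step 3
Step 4: cell (5,4)='.' (+7 fires, +8 burnt)
Step 5: cell (5,4)='.' (+3 fires, +7 burnt)
Step 6: cell (5,4)='.' (+1 fires, +3 burnt)
Step 7: cell (5,4)='.' (+1 fires, +1 burnt)
Step 8: cell (5,4)='.' (+0 fires, +1 burnt)
  fire out at step 8

3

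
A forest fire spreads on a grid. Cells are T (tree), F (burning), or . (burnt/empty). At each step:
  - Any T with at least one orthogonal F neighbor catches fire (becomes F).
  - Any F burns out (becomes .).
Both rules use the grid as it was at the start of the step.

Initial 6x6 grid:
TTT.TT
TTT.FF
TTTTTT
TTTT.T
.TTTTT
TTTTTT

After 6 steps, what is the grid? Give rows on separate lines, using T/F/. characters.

Step 1: 4 trees catch fire, 2 burn out
  TTT.FF
  TTT...
  TTTTFF
  TTTT.T
  .TTTTT
  TTTTTT
Step 2: 2 trees catch fire, 4 burn out
  TTT...
  TTT...
  TTTF..
  TTTT.F
  .TTTTT
  TTTTTT
Step 3: 3 trees catch fire, 2 burn out
  TTT...
  TTT...
  TTF...
  TTTF..
  .TTTTF
  TTTTTT
Step 4: 6 trees catch fire, 3 burn out
  TTT...
  TTF...
  TF....
  TTF...
  .TTFF.
  TTTTTF
Step 5: 7 trees catch fire, 6 burn out
  TTF...
  TF....
  F.....
  TF....
  .TF...
  TTTFF.
Step 6: 5 trees catch fire, 7 burn out
  TF....
  F.....
  ......
  F.....
  .F....
  TTF...

TF....
F.....
......
F.....
.F....
TTF...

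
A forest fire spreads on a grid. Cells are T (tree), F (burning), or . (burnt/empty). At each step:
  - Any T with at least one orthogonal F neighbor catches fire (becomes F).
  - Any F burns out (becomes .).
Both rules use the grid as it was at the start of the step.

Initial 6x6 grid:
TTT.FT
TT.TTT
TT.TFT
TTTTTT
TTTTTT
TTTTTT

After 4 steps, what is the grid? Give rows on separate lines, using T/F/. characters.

Step 1: 5 trees catch fire, 2 burn out
  TTT..F
  TT.TFT
  TT.F.F
  TTTTFT
  TTTTTT
  TTTTTT
Step 2: 5 trees catch fire, 5 burn out
  TTT...
  TT.F.F
  TT....
  TTTF.F
  TTTTFT
  TTTTTT
Step 3: 4 trees catch fire, 5 burn out
  TTT...
  TT....
  TT....
  TTF...
  TTTF.F
  TTTTFT
Step 4: 4 trees catch fire, 4 burn out
  TTT...
  TT....
  TT....
  TF....
  TTF...
  TTTF.F

TTT...
TT....
TT....
TF....
TTF...
TTTF.F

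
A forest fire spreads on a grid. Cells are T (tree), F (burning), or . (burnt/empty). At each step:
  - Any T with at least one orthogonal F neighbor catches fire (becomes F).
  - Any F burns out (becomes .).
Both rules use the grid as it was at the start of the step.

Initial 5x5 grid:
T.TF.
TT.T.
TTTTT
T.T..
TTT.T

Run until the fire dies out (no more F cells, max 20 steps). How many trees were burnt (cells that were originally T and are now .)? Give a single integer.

Step 1: +2 fires, +1 burnt (F count now 2)
Step 2: +1 fires, +2 burnt (F count now 1)
Step 3: +2 fires, +1 burnt (F count now 2)
Step 4: +2 fires, +2 burnt (F count now 2)
Step 5: +3 fires, +2 burnt (F count now 3)
Step 6: +3 fires, +3 burnt (F count now 3)
Step 7: +2 fires, +3 burnt (F count now 2)
Step 8: +0 fires, +2 burnt (F count now 0)
Fire out after step 8
Initially T: 16, now '.': 24
Total burnt (originally-T cells now '.'): 15

Answer: 15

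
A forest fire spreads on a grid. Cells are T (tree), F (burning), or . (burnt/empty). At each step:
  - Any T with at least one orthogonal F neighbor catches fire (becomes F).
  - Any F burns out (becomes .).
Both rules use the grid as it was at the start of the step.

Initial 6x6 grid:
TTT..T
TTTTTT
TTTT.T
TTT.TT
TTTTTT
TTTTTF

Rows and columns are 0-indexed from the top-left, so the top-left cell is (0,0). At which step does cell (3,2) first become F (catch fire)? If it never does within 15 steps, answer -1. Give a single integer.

Step 1: cell (3,2)='T' (+2 fires, +1 burnt)
Step 2: cell (3,2)='T' (+3 fires, +2 burnt)
Step 3: cell (3,2)='T' (+4 fires, +3 burnt)
Step 4: cell (3,2)='T' (+3 fires, +4 burnt)
Step 5: cell (3,2)='F' (+5 fires, +3 burnt)
  -> target ignites at step 5
Step 6: cell (3,2)='.' (+4 fires, +5 burnt)
Step 7: cell (3,2)='.' (+4 fires, +4 burnt)
Step 8: cell (3,2)='.' (+3 fires, +4 burnt)
Step 9: cell (3,2)='.' (+2 fires, +3 burnt)
Step 10: cell (3,2)='.' (+1 fires, +2 burnt)
Step 11: cell (3,2)='.' (+0 fires, +1 burnt)
  fire out at step 11

5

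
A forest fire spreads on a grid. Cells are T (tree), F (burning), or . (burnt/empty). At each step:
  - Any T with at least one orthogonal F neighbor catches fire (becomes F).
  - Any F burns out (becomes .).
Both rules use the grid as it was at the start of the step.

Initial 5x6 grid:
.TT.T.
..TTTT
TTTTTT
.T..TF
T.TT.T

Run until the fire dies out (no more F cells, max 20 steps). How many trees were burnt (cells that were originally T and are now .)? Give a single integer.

Step 1: +3 fires, +1 burnt (F count now 3)
Step 2: +2 fires, +3 burnt (F count now 2)
Step 3: +2 fires, +2 burnt (F count now 2)
Step 4: +3 fires, +2 burnt (F count now 3)
Step 5: +2 fires, +3 burnt (F count now 2)
Step 6: +3 fires, +2 burnt (F count now 3)
Step 7: +1 fires, +3 burnt (F count now 1)
Step 8: +0 fires, +1 burnt (F count now 0)
Fire out after step 8
Initially T: 19, now '.': 27
Total burnt (originally-T cells now '.'): 16

Answer: 16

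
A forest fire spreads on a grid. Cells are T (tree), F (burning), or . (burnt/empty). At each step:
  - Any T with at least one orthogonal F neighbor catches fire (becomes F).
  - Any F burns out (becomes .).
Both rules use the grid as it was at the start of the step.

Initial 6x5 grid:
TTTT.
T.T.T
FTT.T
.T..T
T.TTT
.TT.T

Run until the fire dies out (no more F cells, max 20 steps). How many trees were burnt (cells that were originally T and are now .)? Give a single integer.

Answer: 9

Derivation:
Step 1: +2 fires, +1 burnt (F count now 2)
Step 2: +3 fires, +2 burnt (F count now 3)
Step 3: +2 fires, +3 burnt (F count now 2)
Step 4: +1 fires, +2 burnt (F count now 1)
Step 5: +1 fires, +1 burnt (F count now 1)
Step 6: +0 fires, +1 burnt (F count now 0)
Fire out after step 6
Initially T: 19, now '.': 20
Total burnt (originally-T cells now '.'): 9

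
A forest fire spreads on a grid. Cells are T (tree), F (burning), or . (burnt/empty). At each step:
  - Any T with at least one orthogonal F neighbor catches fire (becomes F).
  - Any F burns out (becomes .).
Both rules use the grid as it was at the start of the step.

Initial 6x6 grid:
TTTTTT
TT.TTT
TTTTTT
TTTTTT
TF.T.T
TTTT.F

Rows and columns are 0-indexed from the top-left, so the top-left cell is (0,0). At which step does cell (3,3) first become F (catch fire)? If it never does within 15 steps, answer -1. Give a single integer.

Step 1: cell (3,3)='T' (+4 fires, +2 burnt)
Step 2: cell (3,3)='T' (+6 fires, +4 burnt)
Step 3: cell (3,3)='F' (+7 fires, +6 burnt)
  -> target ignites at step 3
Step 4: cell (3,3)='.' (+6 fires, +7 burnt)
Step 5: cell (3,3)='.' (+5 fires, +6 burnt)
Step 6: cell (3,3)='.' (+2 fires, +5 burnt)
Step 7: cell (3,3)='.' (+0 fires, +2 burnt)
  fire out at step 7

3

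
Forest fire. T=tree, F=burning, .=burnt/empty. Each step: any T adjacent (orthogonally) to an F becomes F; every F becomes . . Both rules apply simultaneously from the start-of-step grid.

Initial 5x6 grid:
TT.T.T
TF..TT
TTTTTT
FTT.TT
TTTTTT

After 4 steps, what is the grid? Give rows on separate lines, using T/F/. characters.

Step 1: 6 trees catch fire, 2 burn out
  TF.T.T
  F...TT
  FFTTTT
  .FT.TT
  FTTTTT
Step 2: 4 trees catch fire, 6 burn out
  F..T.T
  ....TT
  ..FTTT
  ..F.TT
  .FTTTT
Step 3: 2 trees catch fire, 4 burn out
  ...T.T
  ....TT
  ...FTT
  ....TT
  ..FTTT
Step 4: 2 trees catch fire, 2 burn out
  ...T.T
  ....TT
  ....FT
  ....TT
  ...FTT

...T.T
....TT
....FT
....TT
...FTT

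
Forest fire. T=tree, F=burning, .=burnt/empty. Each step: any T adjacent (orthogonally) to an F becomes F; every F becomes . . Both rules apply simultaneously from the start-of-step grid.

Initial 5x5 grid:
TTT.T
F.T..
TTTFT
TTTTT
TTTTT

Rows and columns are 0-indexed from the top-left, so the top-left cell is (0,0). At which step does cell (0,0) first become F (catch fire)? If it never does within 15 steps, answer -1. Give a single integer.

Step 1: cell (0,0)='F' (+5 fires, +2 burnt)
  -> target ignites at step 1
Step 2: cell (0,0)='.' (+7 fires, +5 burnt)
Step 3: cell (0,0)='.' (+5 fires, +7 burnt)
Step 4: cell (0,0)='.' (+1 fires, +5 burnt)
Step 5: cell (0,0)='.' (+0 fires, +1 burnt)
  fire out at step 5

1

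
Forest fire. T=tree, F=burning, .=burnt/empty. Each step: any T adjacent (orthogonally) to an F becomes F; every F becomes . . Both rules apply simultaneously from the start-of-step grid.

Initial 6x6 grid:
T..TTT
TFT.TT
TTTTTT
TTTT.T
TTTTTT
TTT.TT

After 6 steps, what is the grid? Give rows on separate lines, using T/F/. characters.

Step 1: 3 trees catch fire, 1 burn out
  T..TTT
  F.F.TT
  TFTTTT
  TTTT.T
  TTTTTT
  TTT.TT
Step 2: 4 trees catch fire, 3 burn out
  F..TTT
  ....TT
  F.FTTT
  TFTT.T
  TTTTTT
  TTT.TT
Step 3: 4 trees catch fire, 4 burn out
  ...TTT
  ....TT
  ...FTT
  F.FT.T
  TFTTTT
  TTT.TT
Step 4: 5 trees catch fire, 4 burn out
  ...TTT
  ....TT
  ....FT
  ...F.T
  F.FTTT
  TFT.TT
Step 5: 5 trees catch fire, 5 burn out
  ...TTT
  ....FT
  .....F
  .....T
  ...FTT
  F.F.TT
Step 6: 4 trees catch fire, 5 burn out
  ...TFT
  .....F
  ......
  .....F
  ....FT
  ....TT

...TFT
.....F
......
.....F
....FT
....TT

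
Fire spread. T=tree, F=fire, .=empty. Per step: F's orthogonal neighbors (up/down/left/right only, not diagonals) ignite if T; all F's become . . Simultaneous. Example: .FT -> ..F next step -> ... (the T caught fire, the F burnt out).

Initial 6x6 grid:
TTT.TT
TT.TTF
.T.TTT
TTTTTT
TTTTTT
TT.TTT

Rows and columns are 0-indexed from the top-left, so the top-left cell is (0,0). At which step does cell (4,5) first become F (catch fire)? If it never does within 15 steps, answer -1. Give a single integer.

Step 1: cell (4,5)='T' (+3 fires, +1 burnt)
Step 2: cell (4,5)='T' (+4 fires, +3 burnt)
Step 3: cell (4,5)='F' (+3 fires, +4 burnt)
  -> target ignites at step 3
Step 4: cell (4,5)='.' (+3 fires, +3 burnt)
Step 5: cell (4,5)='.' (+3 fires, +3 burnt)
Step 6: cell (4,5)='.' (+3 fires, +3 burnt)
Step 7: cell (4,5)='.' (+3 fires, +3 burnt)
Step 8: cell (4,5)='.' (+3 fires, +3 burnt)
Step 9: cell (4,5)='.' (+3 fires, +3 burnt)
Step 10: cell (4,5)='.' (+2 fires, +3 burnt)
Step 11: cell (4,5)='.' (+0 fires, +2 burnt)
  fire out at step 11

3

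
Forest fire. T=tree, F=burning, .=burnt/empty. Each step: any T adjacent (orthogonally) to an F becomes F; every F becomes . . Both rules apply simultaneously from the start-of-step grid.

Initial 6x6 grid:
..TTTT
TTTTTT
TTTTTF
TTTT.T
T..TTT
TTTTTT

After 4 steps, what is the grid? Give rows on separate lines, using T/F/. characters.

Step 1: 3 trees catch fire, 1 burn out
  ..TTTT
  TTTTTF
  TTTTF.
  TTTT.F
  T..TTT
  TTTTTT
Step 2: 4 trees catch fire, 3 burn out
  ..TTTF
  TTTTF.
  TTTF..
  TTTT..
  T..TTF
  TTTTTT
Step 3: 6 trees catch fire, 4 burn out
  ..TTF.
  TTTF..
  TTF...
  TTTF..
  T..TF.
  TTTTTF
Step 4: 6 trees catch fire, 6 burn out
  ..TF..
  TTF...
  TF....
  TTF...
  T..F..
  TTTTF.

..TF..
TTF...
TF....
TTF...
T..F..
TTTTF.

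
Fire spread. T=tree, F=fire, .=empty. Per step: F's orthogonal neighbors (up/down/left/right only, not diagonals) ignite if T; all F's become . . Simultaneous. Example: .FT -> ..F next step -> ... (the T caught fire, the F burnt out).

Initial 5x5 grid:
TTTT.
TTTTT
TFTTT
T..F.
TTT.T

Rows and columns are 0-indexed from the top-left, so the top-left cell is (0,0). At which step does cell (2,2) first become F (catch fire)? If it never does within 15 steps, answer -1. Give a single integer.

Step 1: cell (2,2)='F' (+4 fires, +2 burnt)
  -> target ignites at step 1
Step 2: cell (2,2)='.' (+6 fires, +4 burnt)
Step 3: cell (2,2)='.' (+5 fires, +6 burnt)
Step 4: cell (2,2)='.' (+1 fires, +5 burnt)
Step 5: cell (2,2)='.' (+1 fires, +1 burnt)
Step 6: cell (2,2)='.' (+0 fires, +1 burnt)
  fire out at step 6

1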